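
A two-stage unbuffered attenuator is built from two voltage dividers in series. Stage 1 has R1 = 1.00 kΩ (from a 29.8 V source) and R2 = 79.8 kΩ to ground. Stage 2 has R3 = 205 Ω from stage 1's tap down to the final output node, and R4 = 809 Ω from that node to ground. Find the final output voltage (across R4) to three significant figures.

Stage 2 presents R3+R4 = 1014 Ω as a load on stage 1's tap.
Stage 1's lower leg becomes R2‖(R3+R4) = 1001 Ω, so V_mid = 29.8 × 1001/2001 = 14.91 V.
Stage 2 is itself unloaded: V_out = V_mid × R4/(R3+R4) = 14.91 × 809/1014 = 11.9 V.

V_out ≈ 11.9 V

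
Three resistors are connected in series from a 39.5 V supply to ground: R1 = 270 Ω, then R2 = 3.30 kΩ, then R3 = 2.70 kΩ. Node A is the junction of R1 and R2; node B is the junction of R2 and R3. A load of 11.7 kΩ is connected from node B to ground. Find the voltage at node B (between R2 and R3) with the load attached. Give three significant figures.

V ≈ 15.0 V

At node B, R3 is in parallel with the load: R3‖R_L = 2194 Ω.
Below node A the resistance is R2 + (R3‖R_L) = 5494 Ω, so V_A = 39.5 × 5494/5764 = 37.65 V.
Then V_B = V_A × (R3‖R_L)/(R2 + R3‖R_L) = 37.65 × 2194/5494 = 15.0 V.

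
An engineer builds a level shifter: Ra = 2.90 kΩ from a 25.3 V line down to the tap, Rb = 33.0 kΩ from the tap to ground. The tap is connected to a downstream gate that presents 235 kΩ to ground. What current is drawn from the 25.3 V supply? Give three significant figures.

Rb‖R_L = 28.94 kΩ, so the source sees Ra + Rb‖R_L = 31.84 kΩ.
I = 25.3 V / 31.84 kΩ = 0.795 mA.

I ≈ 0.795 mA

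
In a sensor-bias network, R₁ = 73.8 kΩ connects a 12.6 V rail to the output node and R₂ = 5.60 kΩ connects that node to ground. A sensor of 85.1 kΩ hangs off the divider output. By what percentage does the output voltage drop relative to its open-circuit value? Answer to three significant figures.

5.76 %

The divider's output (Thévenin) resistance is R₁‖R₂ = 5.205 kΩ.
Fractional drop under load = R_th/(R_th + R_L) = 5.205 / (5.205 + 85.1) = 0.05764.
So the output falls by 5.76 %.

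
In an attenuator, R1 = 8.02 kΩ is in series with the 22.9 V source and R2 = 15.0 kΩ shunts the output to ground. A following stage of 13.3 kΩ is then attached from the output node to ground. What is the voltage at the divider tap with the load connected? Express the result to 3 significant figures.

The load sits in parallel with R2: R2‖R_L = (15.0 × 13.3) / (15.0 + 13.3) = 7.049 kΩ.
V_out = 22.9 × 7.049 / (8.02 + 7.049) = 22.9 × 7.049/15.07 = 10.7 V.
(Unloaded it would have been 14.9 V.)

V_out ≈ 10.7 V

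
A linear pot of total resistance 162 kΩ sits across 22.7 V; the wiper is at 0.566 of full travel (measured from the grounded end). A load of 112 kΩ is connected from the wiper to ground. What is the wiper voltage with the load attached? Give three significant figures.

The wiper splits the pot into (1−α)R = 70.31 kΩ above and αR = 91.69 kΩ below.
Lower section ‖ load = 50.42 kΩ.
V_wiper = 22.7 × 50.42/(70.31 + 50.42) = 9.48 V.

V ≈ 9.48 V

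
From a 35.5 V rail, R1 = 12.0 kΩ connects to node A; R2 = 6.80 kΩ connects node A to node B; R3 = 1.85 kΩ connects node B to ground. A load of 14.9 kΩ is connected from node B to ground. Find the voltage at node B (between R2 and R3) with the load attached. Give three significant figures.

At node B, R3 is in parallel with the load: R3‖R_L = 1.646 kΩ.
Below node A the resistance is R2 + (R3‖R_L) = 8.446 kΩ, so V_A = 35.5 × 8.446/20.45 = 14.66 V.
Then V_B = V_A × (R3‖R_L)/(R2 + R3‖R_L) = 14.66 × 1.646/8.446 = 2.86 V.

V ≈ 2.86 V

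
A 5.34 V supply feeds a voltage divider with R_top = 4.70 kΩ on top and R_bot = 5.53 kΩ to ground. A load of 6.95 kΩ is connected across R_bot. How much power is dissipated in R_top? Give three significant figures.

Total resistance from the source is R_top + (R_bot‖R_L) = 7.780 kΩ, so I = 5.34/7.780 kΩ = 0.6864 mA.
P = I²·R_top = (0.6864 mA)² × 4.70 kΩ = 2.21 mW.

P ≈ 2.21 mW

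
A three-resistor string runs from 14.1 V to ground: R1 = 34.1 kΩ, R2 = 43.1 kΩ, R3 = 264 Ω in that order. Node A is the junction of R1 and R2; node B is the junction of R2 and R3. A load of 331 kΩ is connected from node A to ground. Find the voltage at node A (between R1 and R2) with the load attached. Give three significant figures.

V ≈ 7.46 V

Below node A the series string R2+R3 = 43360 Ω sits in parallel with the 331000 Ω load: 38340 Ω.
V_A = 14.1 × 38340/(34100 + 38340) = 7.46 V.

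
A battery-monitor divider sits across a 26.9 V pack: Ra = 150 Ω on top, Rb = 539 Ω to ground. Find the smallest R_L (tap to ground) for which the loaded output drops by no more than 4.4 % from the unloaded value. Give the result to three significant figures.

R_L(min) ≈ 2.55 kΩ

Output resistance R_th = Ra‖Rb = (150 × 539)/689.0 = 117.3 Ω.
The fractional drop is R_th/(R_th + R_L); requiring this ≤ 0.0440 gives R_L ≥ R_th(1/0.0440 − 1) = 117.3 × 21.73 = 2.55 kΩ.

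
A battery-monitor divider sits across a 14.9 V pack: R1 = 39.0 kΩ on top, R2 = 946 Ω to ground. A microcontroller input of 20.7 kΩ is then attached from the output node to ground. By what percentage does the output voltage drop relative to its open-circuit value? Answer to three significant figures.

4.27 %

The divider's output (Thévenin) resistance is R1‖R2 = 923.6 Ω.
Fractional drop under load = R_th/(R_th + R_L) = 923.6 / (923.6 + 20700) = 0.04271.
So the output falls by 4.27 %.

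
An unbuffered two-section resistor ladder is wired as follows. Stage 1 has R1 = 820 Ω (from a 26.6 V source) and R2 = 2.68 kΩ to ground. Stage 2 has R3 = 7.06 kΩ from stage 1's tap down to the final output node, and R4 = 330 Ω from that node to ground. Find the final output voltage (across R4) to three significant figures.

V_out ≈ 0.838 V

Stage 2 presents R3+R4 = 7390 Ω as a load on stage 1's tap.
Stage 1's lower leg becomes R2‖(R3+R4) = 1967 Ω, so V_mid = 26.6 × 1967/2787 = 18.77 V.
Stage 2 is itself unloaded: V_out = V_mid × R4/(R3+R4) = 18.77 × 330/7390 = 0.838 V.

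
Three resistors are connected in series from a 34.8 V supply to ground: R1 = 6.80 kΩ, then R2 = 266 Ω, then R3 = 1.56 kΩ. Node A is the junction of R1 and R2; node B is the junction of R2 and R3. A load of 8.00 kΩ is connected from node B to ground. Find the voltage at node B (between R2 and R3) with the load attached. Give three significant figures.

V ≈ 5.43 V

At node B, R3 is in parallel with the load: R3‖R_L = 1305 Ω.
Below node A the resistance is R2 + (R3‖R_L) = 1571 Ω, so V_A = 34.8 × 1571/8371 = 6.532 V.
Then V_B = V_A × (R3‖R_L)/(R2 + R3‖R_L) = 6.532 × 1305/1571 = 5.43 V.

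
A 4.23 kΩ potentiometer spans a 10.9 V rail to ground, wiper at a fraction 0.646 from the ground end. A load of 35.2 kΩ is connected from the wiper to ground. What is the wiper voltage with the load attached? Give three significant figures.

V ≈ 6.85 V

The wiper splits the pot into (1−α)R = 1.497 kΩ above and αR = 2.733 kΩ below.
Lower section ‖ load = 2.536 kΩ.
V_wiper = 10.9 × 2.536/(1.497 + 2.536) = 6.85 V.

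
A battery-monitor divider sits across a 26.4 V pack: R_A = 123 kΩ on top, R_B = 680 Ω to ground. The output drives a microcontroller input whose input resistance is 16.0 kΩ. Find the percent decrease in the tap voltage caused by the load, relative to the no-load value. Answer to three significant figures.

4.06 %

The divider's output (Thévenin) resistance is R_A‖R_B = 676.3 Ω.
Fractional drop under load = R_th/(R_th + R_L) = 676.3 / (676.3 + 16000) = 0.04055.
So the output falls by 4.06 %.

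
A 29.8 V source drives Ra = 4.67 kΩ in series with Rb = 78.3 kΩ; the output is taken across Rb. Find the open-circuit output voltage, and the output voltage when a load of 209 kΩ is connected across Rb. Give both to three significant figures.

Open-circuit: V = 29.8 × 78.3/(4.67 + 78.3) = 28.1 V.
With the load, Rb becomes Rb‖R_L = 56.96 kΩ, so V = 29.8 × 56.96/61.63 = 27.5 V.

Unloaded: 28.1 V; loaded: 27.5 V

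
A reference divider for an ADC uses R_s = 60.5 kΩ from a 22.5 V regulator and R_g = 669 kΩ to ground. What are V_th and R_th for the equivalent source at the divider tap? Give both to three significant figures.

V_th = 20.6 V, R_th = 55.5 kΩ

V_th is the open-circuit tap voltage: 22.5 × 669/(60.5 + 669) = 20.6 V.
With the supply zeroed, R_s and R_g appear in parallel from the tap: R_th = R_s‖R_g = (60.5 × 669)/729.5 = 55.5 kΩ.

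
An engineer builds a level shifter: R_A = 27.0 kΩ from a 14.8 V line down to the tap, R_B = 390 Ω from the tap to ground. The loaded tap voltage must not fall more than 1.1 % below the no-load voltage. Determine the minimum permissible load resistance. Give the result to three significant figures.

R_L(min) ≈ 34.6 kΩ

Output resistance R_th = R_A‖R_B = (27000 × 390)/27390 = 384.4 Ω.
The fractional drop is R_th/(R_th + R_L); requiring this ≤ 0.0110 gives R_L ≥ R_th(1/0.0110 − 1) = 384.4 × 89.91 = 34.6 kΩ.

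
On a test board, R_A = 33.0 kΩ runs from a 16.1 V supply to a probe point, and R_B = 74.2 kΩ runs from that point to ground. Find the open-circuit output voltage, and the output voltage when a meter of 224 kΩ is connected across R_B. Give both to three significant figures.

Unloaded: 11.1 V; loaded: 10.1 V

Open-circuit: V = 16.1 × 74.2/(33.0 + 74.2) = 11.1 V.
With the load, R_B becomes R_B‖R_L = 55.74 kΩ, so V = 16.1 × 55.74/88.74 = 10.1 V.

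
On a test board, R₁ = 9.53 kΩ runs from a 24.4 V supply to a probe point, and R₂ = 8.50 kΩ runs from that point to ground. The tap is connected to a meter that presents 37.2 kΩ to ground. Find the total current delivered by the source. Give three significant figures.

I ≈ 1.48 mA

R₂‖R_L = 6.919 kΩ, so the source sees R₁ + R₂‖R_L = 16.45 kΩ.
I = 24.4 V / 16.45 kΩ = 1.48 mA.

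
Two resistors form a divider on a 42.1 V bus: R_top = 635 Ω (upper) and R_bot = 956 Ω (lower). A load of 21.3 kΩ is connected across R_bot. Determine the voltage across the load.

The load sits in parallel with R_bot: R_bot‖R_L = (956 × 21300) / (956 + 21300) = 914.9 Ω.
V_out = 42.1 × 914.9 / (635 + 914.9) = 42.1 × 914.9/1550 = 24.9 V.

V_out ≈ 24.9 V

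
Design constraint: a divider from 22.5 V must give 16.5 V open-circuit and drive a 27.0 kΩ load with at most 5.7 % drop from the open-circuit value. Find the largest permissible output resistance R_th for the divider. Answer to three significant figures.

Loading drop = R_th/(R_th + R_L) ≤ 0.0570, so R_th ≤ R_L · ε/(1−ε) = 27.0 kΩ × 0.0570/0.9430 = 1.63 kΩ.
(Any R1, R2 with R2/(R1+R2) = 0.733 and R1‖R2 ≤ 1.63 kΩ will meet the spec.)

R_th ≤ 1.63 kΩ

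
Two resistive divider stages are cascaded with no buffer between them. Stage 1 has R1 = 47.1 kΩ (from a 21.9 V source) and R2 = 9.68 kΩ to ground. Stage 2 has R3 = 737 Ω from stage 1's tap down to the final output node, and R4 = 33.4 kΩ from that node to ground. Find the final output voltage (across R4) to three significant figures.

Stage 2 presents R3+R4 = 34140 Ω as a load on stage 1's tap.
Stage 1's lower leg becomes R2‖(R3+R4) = 7542 Ω, so V_mid = 21.9 × 7542/54640 = 3.023 V.
Stage 2 is itself unloaded: V_out = V_mid × R4/(R3+R4) = 3.023 × 33400/34140 = 2.96 V.

V_out ≈ 2.96 V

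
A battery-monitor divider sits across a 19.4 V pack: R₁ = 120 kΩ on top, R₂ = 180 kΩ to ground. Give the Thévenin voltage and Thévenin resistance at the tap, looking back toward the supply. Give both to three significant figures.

V_th is the open-circuit tap voltage: 19.4 × 180/(120 + 180) = 11.6 V.
With the supply zeroed, R₁ and R₂ appear in parallel from the tap: R_th = R₁‖R₂ = (120 × 180)/300.0 = 72.0 kΩ.

V_th = 11.6 V, R_th = 72.0 kΩ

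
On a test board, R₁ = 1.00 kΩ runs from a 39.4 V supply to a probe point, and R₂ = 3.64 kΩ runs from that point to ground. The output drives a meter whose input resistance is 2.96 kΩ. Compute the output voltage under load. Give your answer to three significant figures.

The load sits in parallel with R₂: R₂‖R_L = (3.64 × 2.96) / (3.64 + 2.96) = 1.632 kΩ.
V_out = 39.4 × 1.632 / (1.00 + 1.632) = 39.4 × 1.632/2.632 = 24.4 V.

V_out ≈ 24.4 V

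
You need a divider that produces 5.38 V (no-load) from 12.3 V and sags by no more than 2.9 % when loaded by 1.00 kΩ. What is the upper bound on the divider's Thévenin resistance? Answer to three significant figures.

Loading drop = R_th/(R_th + R_L) ≤ 0.0290, so R_th ≤ R_L · ε/(1−ε) = 1.00 kΩ × 0.0290/0.9710 = 29.9 Ω.
(Any R1, R2 with R2/(R1+R2) = 0.437 and R1‖R2 ≤ 29.9 Ω will meet the spec.)

R_th ≤ 29.9 Ω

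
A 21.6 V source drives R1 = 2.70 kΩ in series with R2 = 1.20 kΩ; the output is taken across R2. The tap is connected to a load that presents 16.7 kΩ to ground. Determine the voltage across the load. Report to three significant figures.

The load sits in parallel with R2: R2‖R_L = (1.20 × 16.7) / (1.20 + 16.7) = 1.120 kΩ.
V_out = 21.6 × 1.120 / (2.70 + 1.120) = 21.6 × 1.120/3.820 = 6.33 V.

V_out ≈ 6.33 V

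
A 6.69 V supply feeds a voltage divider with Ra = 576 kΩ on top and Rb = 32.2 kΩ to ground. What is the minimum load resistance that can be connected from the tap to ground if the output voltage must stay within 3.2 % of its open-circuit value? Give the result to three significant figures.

Output resistance R_th = Ra‖Rb = (576 × 32.2)/608.2 = 30.50 kΩ.
The fractional drop is R_th/(R_th + R_L); requiring this ≤ 0.0320 gives R_L ≥ R_th(1/0.0320 − 1) = 30.50 × 30.25 = 922 kΩ.

R_L(min) ≈ 922 kΩ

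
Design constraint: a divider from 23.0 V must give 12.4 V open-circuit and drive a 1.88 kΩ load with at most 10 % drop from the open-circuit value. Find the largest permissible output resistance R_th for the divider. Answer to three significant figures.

Loading drop = R_th/(R_th + R_L) ≤ 0.100, so R_th ≤ R_L · ε/(1−ε) = 1.88 kΩ × 0.100/0.9000 = 209 Ω.
(Any R1, R2 with R2/(R1+R2) = 0.539 and R1‖R2 ≤ 209 Ω will meet the spec.)

R_th ≤ 209 Ω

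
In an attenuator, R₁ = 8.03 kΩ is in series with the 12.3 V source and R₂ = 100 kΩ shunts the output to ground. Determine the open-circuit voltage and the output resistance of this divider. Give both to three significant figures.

V_th = 11.4 V, R_th = 7.43 kΩ

V_th is the open-circuit tap voltage: 12.3 × 100/(8.03 + 100) = 11.4 V.
With the supply zeroed, R₁ and R₂ appear in parallel from the tap: R_th = R₁‖R₂ = (8.03 × 100)/108.0 = 7.43 kΩ.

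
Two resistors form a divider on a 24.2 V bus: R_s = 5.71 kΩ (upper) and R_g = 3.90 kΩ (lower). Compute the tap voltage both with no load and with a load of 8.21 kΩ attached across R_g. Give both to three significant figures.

Open-circuit: V = 24.2 × 3.90/(5.71 + 3.90) = 9.82 V.
With the load, R_g becomes R_g‖R_L = 2.644 kΩ, so V = 24.2 × 2.644/8.354 = 7.66 V.

Unloaded: 9.82 V; loaded: 7.66 V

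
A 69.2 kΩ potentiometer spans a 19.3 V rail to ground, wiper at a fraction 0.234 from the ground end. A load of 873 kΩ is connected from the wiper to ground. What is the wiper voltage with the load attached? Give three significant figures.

The wiper splits the pot into (1−α)R = 53.01 kΩ above and αR = 16.19 kΩ below.
Lower section ‖ load = 15.90 kΩ.
V_wiper = 19.3 × 15.90/(53.01 + 15.90) = 4.45 V.

V ≈ 4.45 V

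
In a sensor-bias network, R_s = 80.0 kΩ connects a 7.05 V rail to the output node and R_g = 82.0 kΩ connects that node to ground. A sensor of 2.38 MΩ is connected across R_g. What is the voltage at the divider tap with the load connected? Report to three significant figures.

The load sits in parallel with R_g: R_g‖R_L = (82.0 × 2380) / (82.0 + 2380) = 79.27 kΩ.
V_out = 7.05 × 79.27 / (80.0 + 79.27) = 7.05 × 79.27/159.3 = 3.51 V.
(Unloaded it would have been 3.57 V.)

V_out ≈ 3.51 V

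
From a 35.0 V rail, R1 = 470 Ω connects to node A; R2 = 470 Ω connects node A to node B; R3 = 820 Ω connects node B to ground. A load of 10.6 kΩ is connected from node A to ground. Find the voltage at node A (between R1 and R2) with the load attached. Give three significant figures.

Below node A the series string R2+R3 = 1290 Ω sits in parallel with the 10600 Ω load: 1150 Ω.
V_A = 35.0 × 1150/(470 + 1150) = 24.8 V.

V ≈ 24.8 V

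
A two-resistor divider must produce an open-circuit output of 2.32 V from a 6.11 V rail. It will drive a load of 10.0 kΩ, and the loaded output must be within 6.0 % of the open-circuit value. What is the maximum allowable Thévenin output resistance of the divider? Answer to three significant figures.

R_th ≤ 638 Ω

Loading drop = R_th/(R_th + R_L) ≤ 0.0600, so R_th ≤ R_L · ε/(1−ε) = 10.0 kΩ × 0.0600/0.9400 = 638 Ω.
(Any R1, R2 with R2/(R1+R2) = 0.380 and R1‖R2 ≤ 638 Ω will meet the spec.)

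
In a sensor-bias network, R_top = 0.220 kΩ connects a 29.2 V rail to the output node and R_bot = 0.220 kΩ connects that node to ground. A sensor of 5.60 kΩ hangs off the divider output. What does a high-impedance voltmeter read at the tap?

The load sits in parallel with R_bot: R_bot‖R_L = (220 × 5600) / (220 + 5600) = 211.7 Ω.
V_out = 29.2 × 211.7 / (220 + 211.7) = 29.2 × 211.7/431.7 = 14.3 V.

V_out ≈ 14.3 V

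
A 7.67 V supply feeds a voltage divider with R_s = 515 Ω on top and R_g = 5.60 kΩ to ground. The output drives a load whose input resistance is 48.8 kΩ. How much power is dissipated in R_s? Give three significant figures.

Total resistance from the source is R_s + (R_g‖R_L) = 5539 Ω, so I = 7.67/5539 Ω = 1.385 mA.
P = I²·R_s = (1.385 mA)² × 515 Ω = 0.988 mW.

P ≈ 0.988 mW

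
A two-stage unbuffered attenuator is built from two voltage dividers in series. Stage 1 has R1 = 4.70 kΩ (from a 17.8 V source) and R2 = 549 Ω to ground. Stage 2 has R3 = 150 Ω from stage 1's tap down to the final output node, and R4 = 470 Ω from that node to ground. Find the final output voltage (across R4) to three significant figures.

Stage 2 presents R3+R4 = 620.0 Ω as a load on stage 1's tap.
Stage 1's lower leg becomes R2‖(R3+R4) = 291.2 Ω, so V_mid = 17.8 × 291.2/4991 = 1.038 V.
Stage 2 is itself unloaded: V_out = V_mid × R4/(R3+R4) = 1.038 × 470/620.0 = 0.787 V.

V_out ≈ 0.787 V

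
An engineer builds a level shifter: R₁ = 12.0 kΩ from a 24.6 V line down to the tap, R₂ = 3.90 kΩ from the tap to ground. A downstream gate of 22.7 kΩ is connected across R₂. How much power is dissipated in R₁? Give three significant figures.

P ≈ 30.9 mW

Total resistance from the source is R₁ + (R₂‖R_L) = 15.33 kΩ, so I = 24.6/15.33 kΩ = 1.605 mA.
P = I²·R₁ = (1.605 mA)² × 12.0 kΩ = 30.9 mW.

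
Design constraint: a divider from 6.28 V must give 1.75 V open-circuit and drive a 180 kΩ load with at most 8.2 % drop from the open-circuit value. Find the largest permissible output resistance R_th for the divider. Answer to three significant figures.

R_th ≤ 16.1 kΩ

Loading drop = R_th/(R_th + R_L) ≤ 0.0820, so R_th ≤ R_L · ε/(1−ε) = 180 kΩ × 0.0820/0.9180 = 16.1 kΩ.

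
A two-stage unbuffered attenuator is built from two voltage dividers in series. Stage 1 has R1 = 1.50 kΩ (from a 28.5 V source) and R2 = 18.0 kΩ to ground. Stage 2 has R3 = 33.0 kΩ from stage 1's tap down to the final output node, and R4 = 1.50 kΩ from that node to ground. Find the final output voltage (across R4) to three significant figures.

Stage 2 presents R3+R4 = 34.50 kΩ as a load on stage 1's tap.
Stage 1's lower leg becomes R2‖(R3+R4) = 11.83 kΩ, so V_mid = 28.5 × 11.83/13.33 = 25.29 V.
Stage 2 is itself unloaded: V_out = V_mid × R4/(R3+R4) = 25.29 × 1.50/34.50 = 1.10 V.

V_out ≈ 1.10 V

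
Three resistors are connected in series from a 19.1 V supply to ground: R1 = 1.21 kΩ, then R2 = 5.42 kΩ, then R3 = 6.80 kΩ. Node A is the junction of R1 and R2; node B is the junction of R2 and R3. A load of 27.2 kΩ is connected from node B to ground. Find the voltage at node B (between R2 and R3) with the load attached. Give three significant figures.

At node B, R3 is in parallel with the load: R3‖R_L = 5.440 kΩ.
Below node A the resistance is R2 + (R3‖R_L) = 10.86 kΩ, so V_A = 19.1 × 10.86/12.07 = 17.19 V.
Then V_B = V_A × (R3‖R_L)/(R2 + R3‖R_L) = 17.19 × 5.440/10.86 = 8.61 V.

V ≈ 8.61 V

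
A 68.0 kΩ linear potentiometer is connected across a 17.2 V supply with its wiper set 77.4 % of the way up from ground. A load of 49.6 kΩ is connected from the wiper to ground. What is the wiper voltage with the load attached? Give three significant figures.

V ≈ 10.7 V

The wiper splits the pot into (1−α)R = 15.37 kΩ above and αR = 52.63 kΩ below.
Lower section ‖ load = 25.54 kΩ.
V_wiper = 17.2 × 25.54/(15.37 + 25.54) = 10.7 V.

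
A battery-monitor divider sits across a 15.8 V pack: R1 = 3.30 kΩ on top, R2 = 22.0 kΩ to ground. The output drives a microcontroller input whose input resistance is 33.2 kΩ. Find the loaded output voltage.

V_out ≈ 12.6 V

The load sits in parallel with R2: R2‖R_L = (22.0 × 33.2) / (22.0 + 33.2) = 13.23 kΩ.
V_out = 15.8 × 13.23 / (3.30 + 13.23) = 15.8 × 13.23/16.53 = 12.6 V.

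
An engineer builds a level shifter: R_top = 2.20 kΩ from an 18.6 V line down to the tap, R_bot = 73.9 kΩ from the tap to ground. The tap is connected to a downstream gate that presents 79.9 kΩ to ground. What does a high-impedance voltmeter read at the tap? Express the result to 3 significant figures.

V_out ≈ 17.6 V

The load sits in parallel with R_bot: R_bot‖R_L = (73.9 × 79.9) / (73.9 + 79.9) = 38.39 kΩ.
V_out = 18.6 × 38.39 / (2.20 + 38.39) = 18.6 × 38.39/40.59 = 17.6 V.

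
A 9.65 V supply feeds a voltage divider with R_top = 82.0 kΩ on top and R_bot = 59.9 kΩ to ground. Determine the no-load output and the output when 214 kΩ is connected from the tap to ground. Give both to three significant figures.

Open-circuit: V = 9.65 × 59.9/(82.0 + 59.9) = 4.07 V.
With the load, R_bot becomes R_bot‖R_L = 46.80 kΩ, so V = 9.65 × 46.80/128.8 = 3.51 V.

Unloaded: 4.07 V; loaded: 3.51 V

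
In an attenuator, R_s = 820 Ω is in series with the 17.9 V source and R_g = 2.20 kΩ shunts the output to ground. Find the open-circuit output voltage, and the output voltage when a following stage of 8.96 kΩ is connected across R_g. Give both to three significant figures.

Unloaded: 13.0 V; loaded: 12.2 V

Open-circuit: V = 17.9 × 2200/(820 + 2200) = 13.0 V.
With the load, R_g becomes R_g‖R_L = 1766 Ω, so V = 17.9 × 1766/2586 = 12.2 V.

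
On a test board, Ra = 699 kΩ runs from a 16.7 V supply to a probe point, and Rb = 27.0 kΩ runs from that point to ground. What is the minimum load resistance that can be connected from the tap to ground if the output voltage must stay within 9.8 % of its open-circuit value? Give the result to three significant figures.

R_L(min) ≈ 239 kΩ

Output resistance R_th = Ra‖Rb = (699 × 27.0)/726.0 = 26.00 kΩ.
The fractional drop is R_th/(R_th + R_L); requiring this ≤ 0.0980 gives R_L ≥ R_th(1/0.0980 − 1) = 26.00 × 9.204 = 239 kΩ.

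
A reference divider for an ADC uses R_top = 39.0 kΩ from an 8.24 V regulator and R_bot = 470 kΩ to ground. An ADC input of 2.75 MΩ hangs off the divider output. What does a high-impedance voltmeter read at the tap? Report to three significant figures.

The load sits in parallel with R_bot: R_bot‖R_L = (470 × 2750) / (470 + 2750) = 401.4 kΩ.
V_out = 8.24 × 401.4 / (39.0 + 401.4) = 8.24 × 401.4/440.4 = 7.51 V.
(Unloaded it would have been 7.61 V.)

V_out ≈ 7.51 V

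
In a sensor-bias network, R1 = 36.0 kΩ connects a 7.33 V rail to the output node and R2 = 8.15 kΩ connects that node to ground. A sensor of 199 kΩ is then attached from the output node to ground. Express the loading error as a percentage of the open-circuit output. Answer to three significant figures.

The divider's output (Thévenin) resistance is R1‖R2 = 6.646 kΩ.
Fractional drop under load = R_th/(R_th + R_L) = 6.646 / (6.646 + 199) = 0.03232.
So the output falls by 3.23 %.

3.23 %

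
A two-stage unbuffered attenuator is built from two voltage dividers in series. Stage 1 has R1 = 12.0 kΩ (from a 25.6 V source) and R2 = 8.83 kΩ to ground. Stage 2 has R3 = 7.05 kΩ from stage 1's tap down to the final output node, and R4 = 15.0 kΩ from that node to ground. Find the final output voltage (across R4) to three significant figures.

V_out ≈ 6.00 V

Stage 2 presents R3+R4 = 22.05 kΩ as a load on stage 1's tap.
Stage 1's lower leg becomes R2‖(R3+R4) = 6.305 kΩ, so V_mid = 25.6 × 6.305/18.31 = 8.818 V.
Stage 2 is itself unloaded: V_out = V_mid × R4/(R3+R4) = 8.818 × 15.0/22.05 = 6.00 V.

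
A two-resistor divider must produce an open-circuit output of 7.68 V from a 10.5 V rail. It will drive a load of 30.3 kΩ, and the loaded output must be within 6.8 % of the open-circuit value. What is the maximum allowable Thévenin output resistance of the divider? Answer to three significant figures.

R_th ≤ 2.21 kΩ

Loading drop = R_th/(R_th + R_L) ≤ 0.0680, so R_th ≤ R_L · ε/(1−ε) = 30.3 kΩ × 0.0680/0.9320 = 2.21 kΩ.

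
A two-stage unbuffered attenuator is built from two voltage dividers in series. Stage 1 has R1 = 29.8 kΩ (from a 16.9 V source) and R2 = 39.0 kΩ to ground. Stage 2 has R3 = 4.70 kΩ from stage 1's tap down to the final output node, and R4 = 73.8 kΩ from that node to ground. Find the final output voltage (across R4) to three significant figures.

Stage 2 presents R3+R4 = 78.50 kΩ as a load on stage 1's tap.
Stage 1's lower leg becomes R2‖(R3+R4) = 26.06 kΩ, so V_mid = 16.9 × 26.06/55.86 = 7.883 V.
Stage 2 is itself unloaded: V_out = V_mid × R4/(R3+R4) = 7.883 × 73.8/78.50 = 7.41 V.

V_out ≈ 7.41 V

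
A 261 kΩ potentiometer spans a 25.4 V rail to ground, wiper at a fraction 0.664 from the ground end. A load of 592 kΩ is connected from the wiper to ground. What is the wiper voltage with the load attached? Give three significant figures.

V ≈ 15.4 V

The wiper splits the pot into (1−α)R = 87.70 kΩ above and αR = 173.3 kΩ below.
Lower section ‖ load = 134.1 kΩ.
V_wiper = 25.4 × 134.1/(87.70 + 134.1) = 15.4 V.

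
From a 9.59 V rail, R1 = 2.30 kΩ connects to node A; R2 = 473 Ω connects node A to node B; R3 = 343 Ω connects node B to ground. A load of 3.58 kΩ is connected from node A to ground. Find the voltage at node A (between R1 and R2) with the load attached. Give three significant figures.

Below node A the series string R2+R3 = 816.0 Ω sits in parallel with the 3580 Ω load: 664.5 Ω.
V_A = 9.59 × 664.5/(2300 + 664.5) = 2.15 V.

V ≈ 2.15 V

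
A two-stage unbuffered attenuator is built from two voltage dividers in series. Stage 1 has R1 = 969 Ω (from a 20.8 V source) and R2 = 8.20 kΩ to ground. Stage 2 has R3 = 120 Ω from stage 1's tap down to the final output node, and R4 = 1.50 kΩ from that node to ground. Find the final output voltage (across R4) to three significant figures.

V_out ≈ 11.2 V

Stage 2 presents R3+R4 = 1620 Ω as a load on stage 1's tap.
Stage 1's lower leg becomes R2‖(R3+R4) = 1353 Ω, so V_mid = 20.8 × 1353/2322 = 12.12 V.
Stage 2 is itself unloaded: V_out = V_mid × R4/(R3+R4) = 12.12 × 1500/1620 = 11.2 V.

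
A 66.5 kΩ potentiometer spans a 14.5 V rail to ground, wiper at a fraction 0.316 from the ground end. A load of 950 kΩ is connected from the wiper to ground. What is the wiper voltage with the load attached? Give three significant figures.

The wiper splits the pot into (1−α)R = 45.49 kΩ above and αR = 21.01 kΩ below.
Lower section ‖ load = 20.56 kΩ.
V_wiper = 14.5 × 20.56/(45.49 + 20.56) = 4.51 V.

V ≈ 4.51 V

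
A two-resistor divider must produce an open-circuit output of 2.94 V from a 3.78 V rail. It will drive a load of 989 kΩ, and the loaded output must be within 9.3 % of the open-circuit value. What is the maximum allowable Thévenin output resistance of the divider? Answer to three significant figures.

R_th ≤ 101 kΩ

Loading drop = R_th/(R_th + R_L) ≤ 0.0930, so R_th ≤ R_L · ε/(1−ε) = 989 kΩ × 0.0930/0.9070 = 101 kΩ.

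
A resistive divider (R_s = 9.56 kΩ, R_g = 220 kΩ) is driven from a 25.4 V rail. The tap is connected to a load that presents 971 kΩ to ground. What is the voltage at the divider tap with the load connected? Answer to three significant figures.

The load sits in parallel with R_g: R_g‖R_L = (220 × 971) / (220 + 971) = 179.4 kΩ.
V_out = 25.4 × 179.4 / (9.56 + 179.4) = 25.4 × 179.4/188.9 = 24.1 V.

V_out ≈ 24.1 V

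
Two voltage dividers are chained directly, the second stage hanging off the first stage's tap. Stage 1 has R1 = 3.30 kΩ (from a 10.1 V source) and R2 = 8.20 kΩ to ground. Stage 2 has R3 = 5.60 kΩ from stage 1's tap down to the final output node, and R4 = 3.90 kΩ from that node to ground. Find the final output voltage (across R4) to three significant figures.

V_out ≈ 2.37 V

Stage 2 presents R3+R4 = 9.500 kΩ as a load on stage 1's tap.
Stage 1's lower leg becomes R2‖(R3+R4) = 4.401 kΩ, so V_mid = 10.1 × 4.401/7.701 = 5.772 V.
Stage 2 is itself unloaded: V_out = V_mid × R4/(R3+R4) = 5.772 × 3.90/9.500 = 2.37 V.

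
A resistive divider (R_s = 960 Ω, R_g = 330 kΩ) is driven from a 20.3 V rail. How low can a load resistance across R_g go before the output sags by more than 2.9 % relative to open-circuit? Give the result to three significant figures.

Output resistance R_th = R_s‖R_g = (960 × 330000)/331000 = 957.2 Ω.
The fractional drop is R_th/(R_th + R_L); requiring this ≤ 0.0290 gives R_L ≥ R_th(1/0.0290 − 1) = 957.2 × 33.48 = 32.1 kΩ.

R_L(min) ≈ 32.1 kΩ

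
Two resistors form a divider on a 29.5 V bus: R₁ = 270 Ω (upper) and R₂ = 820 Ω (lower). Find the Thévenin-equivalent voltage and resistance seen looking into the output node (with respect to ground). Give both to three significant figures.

V_th is the open-circuit tap voltage: 29.5 × 820/(270 + 820) = 22.2 V.
With the supply zeroed, R₁ and R₂ appear in parallel from the tap: R_th = R₁‖R₂ = (270 × 820)/1090 = 203 Ω.

V_th = 22.2 V, R_th = 203 Ω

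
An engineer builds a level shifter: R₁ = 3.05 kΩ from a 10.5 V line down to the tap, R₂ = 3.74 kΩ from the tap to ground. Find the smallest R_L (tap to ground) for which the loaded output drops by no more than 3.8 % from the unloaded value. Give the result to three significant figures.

R_L(min) ≈ 42.5 kΩ

Output resistance R_th = R₁‖R₂ = (3.05 × 3.74)/6.790 = 1.680 kΩ.
The fractional drop is R_th/(R_th + R_L); requiring this ≤ 0.0380 gives R_L ≥ R_th(1/0.0380 − 1) = 1.680 × 25.32 = 42.5 kΩ.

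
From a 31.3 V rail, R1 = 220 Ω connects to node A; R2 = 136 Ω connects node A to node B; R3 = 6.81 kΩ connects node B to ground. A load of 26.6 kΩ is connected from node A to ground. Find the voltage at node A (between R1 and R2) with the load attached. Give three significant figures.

V ≈ 30.1 V

Below node A the series string R2+R3 = 6946 Ω sits in parallel with the 26600 Ω load: 5508 Ω.
V_A = 31.3 × 5508/(220 + 5508) = 30.1 V.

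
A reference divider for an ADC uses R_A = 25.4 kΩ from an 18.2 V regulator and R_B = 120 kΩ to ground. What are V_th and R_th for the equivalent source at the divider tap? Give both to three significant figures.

V_th = 15.0 V, R_th = 21.0 kΩ

V_th is the open-circuit tap voltage: 18.2 × 120/(25.4 + 120) = 15.0 V.
With the supply zeroed, R_A and R_B appear in parallel from the tap: R_th = R_A‖R_B = (25.4 × 120)/145.4 = 21.0 kΩ.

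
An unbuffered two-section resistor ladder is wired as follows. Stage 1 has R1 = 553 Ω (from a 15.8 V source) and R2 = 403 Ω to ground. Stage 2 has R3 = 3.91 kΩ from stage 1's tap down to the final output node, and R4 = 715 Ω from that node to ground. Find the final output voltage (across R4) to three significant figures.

Stage 2 presents R3+R4 = 4625 Ω as a load on stage 1's tap.
Stage 1's lower leg becomes R2‖(R3+R4) = 370.7 Ω, so V_mid = 15.8 × 370.7/923.7 = 6.341 V.
Stage 2 is itself unloaded: V_out = V_mid × R4/(R3+R4) = 6.341 × 715/4625 = 0.980 V.

V_out ≈ 0.980 V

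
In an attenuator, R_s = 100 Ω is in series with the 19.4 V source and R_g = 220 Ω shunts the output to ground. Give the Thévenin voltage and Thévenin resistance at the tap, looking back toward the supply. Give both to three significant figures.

V_th = 13.3 V, R_th = 68.8 Ω

V_th is the open-circuit tap voltage: 19.4 × 220/(100 + 220) = 13.3 V.
With the supply zeroed, R_s and R_g appear in parallel from the tap: R_th = R_s‖R_g = (100 × 220)/320.0 = 68.8 Ω.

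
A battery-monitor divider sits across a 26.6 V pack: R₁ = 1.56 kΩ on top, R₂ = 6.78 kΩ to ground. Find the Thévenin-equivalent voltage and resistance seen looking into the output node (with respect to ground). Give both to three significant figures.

V_th is the open-circuit tap voltage: 26.6 × 6.78/(1.56 + 6.78) = 21.6 V.
With the supply zeroed, R₁ and R₂ appear in parallel from the tap: R_th = R₁‖R₂ = (1.56 × 6.78)/8.340 = 1.27 kΩ.

V_th = 21.6 V, R_th = 1.27 kΩ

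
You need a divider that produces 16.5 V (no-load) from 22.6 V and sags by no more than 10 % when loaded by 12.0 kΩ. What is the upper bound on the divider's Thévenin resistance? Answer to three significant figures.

Loading drop = R_th/(R_th + R_L) ≤ 0.100, so R_th ≤ R_L · ε/(1−ε) = 12.0 kΩ × 0.100/0.9000 = 1.33 kΩ.

R_th ≤ 1.33 kΩ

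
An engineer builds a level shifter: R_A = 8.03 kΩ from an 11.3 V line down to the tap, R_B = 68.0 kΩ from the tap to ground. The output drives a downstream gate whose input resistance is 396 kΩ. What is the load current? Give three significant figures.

R_B‖R_L = 58.03 kΩ; V_out = 11.3 × 58.03/66.06 = 9.927 V.
I_L = V_out / R_L = 9.927 / 396 kΩ = 0.0251 mA.

I_L ≈ 0.0251 mA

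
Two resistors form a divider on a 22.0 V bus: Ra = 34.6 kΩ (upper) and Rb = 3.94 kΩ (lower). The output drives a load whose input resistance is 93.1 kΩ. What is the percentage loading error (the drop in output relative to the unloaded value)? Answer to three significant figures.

3.66 %

The divider's output (Thévenin) resistance is Ra‖Rb = 3.537 kΩ.
Fractional drop under load = R_th/(R_th + R_L) = 3.537 / (3.537 + 93.1) = 0.03660.
So the output falls by 3.66 %.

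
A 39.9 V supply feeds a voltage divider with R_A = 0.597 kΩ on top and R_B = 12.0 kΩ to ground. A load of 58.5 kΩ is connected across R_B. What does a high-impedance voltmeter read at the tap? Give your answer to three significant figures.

V_out ≈ 37.6 V

The load sits in parallel with R_B: R_B‖R_L = (12000 × 58500) / (12000 + 58500) = 9957 Ω.
V_out = 39.9 × 9957 / (597 + 9957) = 39.9 × 9957/10550 = 37.6 V.
(Unloaded it would have been 38.0 V.)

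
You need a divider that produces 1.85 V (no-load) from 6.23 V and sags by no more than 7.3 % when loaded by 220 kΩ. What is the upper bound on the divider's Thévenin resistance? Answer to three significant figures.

Loading drop = R_th/(R_th + R_L) ≤ 0.0730, so R_th ≤ R_L · ε/(1−ε) = 220 kΩ × 0.0730/0.9270 = 17.3 kΩ.
(Any R1, R2 with R2/(R1+R2) = 0.297 and R1‖R2 ≤ 17.3 kΩ will meet the spec.)

R_th ≤ 17.3 kΩ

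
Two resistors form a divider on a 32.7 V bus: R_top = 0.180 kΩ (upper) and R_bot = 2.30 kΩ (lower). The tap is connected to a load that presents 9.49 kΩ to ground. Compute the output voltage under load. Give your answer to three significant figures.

The load sits in parallel with R_bot: R_bot‖R_L = (2300 × 9490) / (2300 + 9490) = 1851 Ω.
V_out = 32.7 × 1851 / (180 + 1851) = 32.7 × 1851/2031 = 29.8 V.
(Unloaded it would have been 30.3 V.)

V_out ≈ 29.8 V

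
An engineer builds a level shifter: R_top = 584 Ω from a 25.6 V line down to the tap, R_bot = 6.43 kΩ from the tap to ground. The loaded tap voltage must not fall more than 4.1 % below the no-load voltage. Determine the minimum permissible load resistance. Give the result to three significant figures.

R_L(min) ≈ 12.5 kΩ

Output resistance R_th = R_top‖R_bot = (584 × 6430)/7014 = 535.4 Ω.
The fractional drop is R_th/(R_th + R_L); requiring this ≤ 0.0410 gives R_L ≥ R_th(1/0.0410 − 1) = 535.4 × 23.39 = 12.5 kΩ.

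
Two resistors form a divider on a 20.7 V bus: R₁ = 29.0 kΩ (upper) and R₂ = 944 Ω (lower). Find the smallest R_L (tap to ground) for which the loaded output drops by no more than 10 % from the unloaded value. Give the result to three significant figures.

Output resistance R_th = R₁‖R₂ = (29000 × 944)/29940 = 914.2 Ω.
The fractional drop is R_th/(R_th + R_L); requiring this ≤ 0.100 gives R_L ≥ R_th(1/0.100 − 1) = 914.2 × 9.000 = 8.23 kΩ.

R_L(min) ≈ 8.23 kΩ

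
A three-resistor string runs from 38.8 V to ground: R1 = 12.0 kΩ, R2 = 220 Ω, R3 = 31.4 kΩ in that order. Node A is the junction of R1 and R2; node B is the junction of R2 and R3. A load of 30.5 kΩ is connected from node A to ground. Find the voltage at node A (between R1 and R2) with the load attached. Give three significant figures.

V ≈ 21.9 V

Below node A the series string R2+R3 = 31620 Ω sits in parallel with the 30500 Ω load: 15520 Ω.
V_A = 38.8 × 15520/(12000 + 15520) = 21.9 V.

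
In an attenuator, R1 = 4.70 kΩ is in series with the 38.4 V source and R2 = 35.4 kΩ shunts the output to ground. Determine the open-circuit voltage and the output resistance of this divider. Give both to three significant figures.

V_th is the open-circuit tap voltage: 38.4 × 35.4/(4.70 + 35.4) = 33.9 V.
With the supply zeroed, R1 and R2 appear in parallel from the tap: R_th = R1‖R2 = (4.70 × 35.4)/40.10 = 4.15 kΩ.

V_th = 33.9 V, R_th = 4.15 kΩ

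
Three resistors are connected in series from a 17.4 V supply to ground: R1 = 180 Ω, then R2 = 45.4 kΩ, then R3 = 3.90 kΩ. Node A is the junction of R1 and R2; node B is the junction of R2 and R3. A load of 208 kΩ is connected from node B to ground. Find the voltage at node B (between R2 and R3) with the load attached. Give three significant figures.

At node B, R3 is in parallel with the load: R3‖R_L = 3828 Ω.
Below node A the resistance is R2 + (R3‖R_L) = 49230 Ω, so V_A = 17.4 × 49230/49410 = 17.34 V.
Then V_B = V_A × (R3‖R_L)/(R2 + R3‖R_L) = 17.34 × 3828/49230 = 1.35 V.

V ≈ 1.35 V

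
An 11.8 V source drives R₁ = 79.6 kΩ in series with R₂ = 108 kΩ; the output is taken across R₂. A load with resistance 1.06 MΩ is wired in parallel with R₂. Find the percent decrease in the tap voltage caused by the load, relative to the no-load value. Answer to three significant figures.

4.14 %

The divider's output (Thévenin) resistance is R₁‖R₂ = 45.83 kΩ.
Fractional drop under load = R_th/(R_th + R_L) = 45.83 / (45.83 + 1060) = 0.04144.
So the output falls by 4.14 %.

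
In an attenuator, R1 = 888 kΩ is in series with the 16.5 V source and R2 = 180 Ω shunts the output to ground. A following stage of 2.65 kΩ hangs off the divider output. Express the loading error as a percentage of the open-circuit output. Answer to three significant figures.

6.36 %

The divider's output (Thévenin) resistance is R1‖R2 = 180.0 Ω.
Fractional drop under load = R_th/(R_th + R_L) = 180.0 / (180.0 + 2650) = 0.06359.
So the output falls by 6.36 %.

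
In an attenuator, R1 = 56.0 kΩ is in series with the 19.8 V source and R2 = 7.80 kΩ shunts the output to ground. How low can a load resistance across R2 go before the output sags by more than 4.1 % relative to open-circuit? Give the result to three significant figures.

Output resistance R_th = R1‖R2 = (56.0 × 7.80)/63.80 = 6.846 kΩ.
The fractional drop is R_th/(R_th + R_L); requiring this ≤ 0.0410 gives R_L ≥ R_th(1/0.0410 − 1) = 6.846 × 23.39 = 160 kΩ.

R_L(min) ≈ 160 kΩ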